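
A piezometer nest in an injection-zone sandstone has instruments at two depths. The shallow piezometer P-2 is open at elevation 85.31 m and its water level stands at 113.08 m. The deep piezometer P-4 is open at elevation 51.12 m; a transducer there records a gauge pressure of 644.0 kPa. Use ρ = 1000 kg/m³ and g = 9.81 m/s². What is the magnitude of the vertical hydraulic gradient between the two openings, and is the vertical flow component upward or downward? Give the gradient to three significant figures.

|i_v| ≈ 0.108; vertical flow is upward

Total head at P-2: h = 113.08 m (water level in the standpipe).
Pressure head at P-4: ψ = P/(ρg) = 644.0×1000 / (1000 × 9.81) = 65.65 m.
Total head at P-4: h = z + ψ = 51.12 + 65.65 = 116.77 m.
Δh = h(P-2) − h(P-4) = 113.08 − 116.77 = -3.69 m.
Vertical separation Δz = 85.31 − 51.12 = 34.19 m.
|i_v| = |Δh| / Δz = 3.69 / 34.19 = 0.108.
Head is higher in the deep piezometer, so vertical flow is upward (discharge condition).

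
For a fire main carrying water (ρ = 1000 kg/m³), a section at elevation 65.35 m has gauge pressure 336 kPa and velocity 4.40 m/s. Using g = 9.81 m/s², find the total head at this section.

Pressure head ψ = P/(ρg) = 336×1000 / (1000 × 9.81) = 34.25 m.
Velocity head = v²/(2g) = 4.40² / (2 × 9.81) = 0.987 m.
h = z + ψ + v²/(2g) = 65.35 + 34.25 + 0.987 = 100.59 m.

h ≈ 100.59 m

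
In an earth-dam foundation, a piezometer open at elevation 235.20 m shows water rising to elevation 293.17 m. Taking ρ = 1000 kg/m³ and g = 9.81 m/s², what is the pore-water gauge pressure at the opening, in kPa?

Pressure head ψ = h − z = 293.17 − 235.20 = 57.97 m.
P = ρgψ = 1000 × 9.81 × 57.97 = 568686 Pa ≈ 569 kPa.

P ≈ 569 kPa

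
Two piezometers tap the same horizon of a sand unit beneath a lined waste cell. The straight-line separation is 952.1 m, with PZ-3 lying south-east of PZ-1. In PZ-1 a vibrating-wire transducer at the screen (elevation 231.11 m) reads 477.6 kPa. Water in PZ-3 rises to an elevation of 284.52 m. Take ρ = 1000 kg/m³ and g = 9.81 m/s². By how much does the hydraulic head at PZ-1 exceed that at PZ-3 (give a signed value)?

Δh ≈ -4.72 m

Pressure head at PZ-1: ψ = P/(ρg) = 477.6×1000 / (1000 × 9.81) = 48.69 m.
Total head at PZ-1: h = z + ψ = 231.11 + 48.69 = 279.80 m.
Total head at PZ-3: h = 284.52 m (water level in the piezometer is the total head).
Head difference: h(PZ-1) − h(PZ-3) = 279.80 − 284.52 = -4.72 m.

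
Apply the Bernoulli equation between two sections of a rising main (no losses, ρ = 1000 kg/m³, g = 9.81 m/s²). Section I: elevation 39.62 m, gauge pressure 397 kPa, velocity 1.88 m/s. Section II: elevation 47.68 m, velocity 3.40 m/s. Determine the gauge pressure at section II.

Pressure head at I: ψ₁ = P₁/(ρg) = 397×1000 / (1000 × 9.81) = 40.47 m.
Velocity heads: v₁²/2g = 1.88²/19.62 = 0.180 m; v₂²/2g = 3.40²/19.62 = 0.589 m.
Total head H = z₁ + ψ₁ + v₁²/2g = 39.62 + 40.47 + 0.180 = 80.27 m.
ψ₂ = H − z₂ − v₂²/2g = 80.27 − 47.68 − 0.589 = 32.00 m.
P₂ = ρgψ₂ = 1000 × 9.81 × 32.00 ≈ 314 kPa.

P₂ ≈ 314 kPa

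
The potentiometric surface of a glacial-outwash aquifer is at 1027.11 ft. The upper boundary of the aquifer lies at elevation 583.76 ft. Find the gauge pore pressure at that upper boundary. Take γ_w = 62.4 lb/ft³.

P ≈ 192 psi

Pressure head at the aquifer top: ψ = h − z = 1027.11 − 583.76 = 443.35 ft.
P = γψ/144 = 62.4 × 443.35 / 144 = 192 psi.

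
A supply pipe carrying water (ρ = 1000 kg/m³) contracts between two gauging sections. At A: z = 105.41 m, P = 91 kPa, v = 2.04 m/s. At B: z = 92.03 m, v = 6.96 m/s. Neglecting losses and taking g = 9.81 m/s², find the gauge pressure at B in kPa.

Pressure head at A: ψ₁ = P₁/(ρg) = 91×1000 / (1000 × 9.81) = 9.28 m.
Velocity heads: v₁²/2g = 2.04²/19.62 = 0.212 m; v₂²/2g = 6.96²/19.62 = 2.469 m.
Total head H = z₁ + ψ₁ + v₁²/2g = 105.41 + 9.28 + 0.212 = 114.90 m.
ψ₂ = H − z₂ − v₂²/2g = 114.90 − 92.03 − 2.469 = 20.40 m.
P₂ = ρgψ₂ = 1000 × 9.81 × 20.40 ≈ 200 kPa.

P₂ ≈ 200 kPa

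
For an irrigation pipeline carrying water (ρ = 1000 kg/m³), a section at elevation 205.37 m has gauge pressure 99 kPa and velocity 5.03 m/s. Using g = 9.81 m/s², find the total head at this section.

Pressure head ψ = P/(ρg) = 99×1000 / (1000 × 9.81) = 10.09 m.
Velocity head = v²/(2g) = 5.03² / (2 × 9.81) = 1.290 m.
h = z + ψ + v²/(2g) = 205.37 + 10.09 + 1.290 = 216.75 m.

h ≈ 216.75 m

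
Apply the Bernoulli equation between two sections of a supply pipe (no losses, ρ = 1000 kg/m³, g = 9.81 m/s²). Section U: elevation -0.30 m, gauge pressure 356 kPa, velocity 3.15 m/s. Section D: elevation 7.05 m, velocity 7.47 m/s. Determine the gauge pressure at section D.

P₂ ≈ 261 kPa

Pressure head at U: ψ₁ = P₁/(ρg) = 356×1000 / (1000 × 9.81) = 36.29 m.
Velocity heads: v₁²/2g = 3.15²/19.62 = 0.506 m; v₂²/2g = 7.47²/19.62 = 2.844 m.
Total head H = z₁ + ψ₁ + v₁²/2g = -0.30 + 36.29 + 0.506 = 36.50 m.
ψ₂ = H − z₂ − v₂²/2g = 36.50 − 7.05 − 2.844 = 26.61 m.
P₂ = ρgψ₂ = 1000 × 9.81 × 26.61 ≈ 261 kPa.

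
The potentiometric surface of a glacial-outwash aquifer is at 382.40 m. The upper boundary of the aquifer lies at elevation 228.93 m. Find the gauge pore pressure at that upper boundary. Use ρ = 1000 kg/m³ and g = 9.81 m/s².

P ≈ 1510 kPa

Pressure head at the aquifer top: ψ = h − z = 382.40 − 228.93 = 153.47 m.
P = ρgψ = 1000 × 9.81 × 153.47 = 1505541 Pa ≈ 1510 kPa.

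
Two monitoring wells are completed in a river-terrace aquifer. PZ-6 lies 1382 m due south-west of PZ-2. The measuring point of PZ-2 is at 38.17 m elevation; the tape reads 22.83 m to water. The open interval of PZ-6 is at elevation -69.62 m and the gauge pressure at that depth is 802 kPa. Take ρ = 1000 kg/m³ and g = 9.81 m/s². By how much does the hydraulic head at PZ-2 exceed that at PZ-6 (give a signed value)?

Δh ≈ 3.21 m

Total head at PZ-2: h = 38.17 − 22.83 = 15.34 m.
Pressure head at PZ-6: ψ = P/(ρg) = 802×1000 / (1000 × 9.81) = 81.75 m.
Total head at PZ-6: h = z + ψ = -69.62 + 81.75 = 12.13 m.
Head difference: h(PZ-2) − h(PZ-6) = 15.34 − 12.13 = 3.21 m.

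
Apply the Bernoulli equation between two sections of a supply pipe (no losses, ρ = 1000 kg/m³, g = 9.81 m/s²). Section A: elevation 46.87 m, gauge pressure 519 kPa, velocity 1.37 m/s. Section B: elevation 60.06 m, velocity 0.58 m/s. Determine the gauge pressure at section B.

Pressure head at A: ψ₁ = P₁/(ρg) = 519×1000 / (1000 × 9.81) = 52.91 m.
Velocity heads: v₁²/2g = 1.37²/19.62 = 0.096 m; v₂²/2g = 0.58²/19.62 = 0.017 m.
Total head H = z₁ + ψ₁ + v₁²/2g = 46.87 + 52.91 + 0.096 = 99.88 m.
ψ₂ = H − z₂ − v₂²/2g = 99.88 − 60.06 − 0.017 = 39.80 m.
P₂ = ρgψ₂ = 1000 × 9.81 × 39.80 ≈ 390 kPa.

P₂ ≈ 390 kPa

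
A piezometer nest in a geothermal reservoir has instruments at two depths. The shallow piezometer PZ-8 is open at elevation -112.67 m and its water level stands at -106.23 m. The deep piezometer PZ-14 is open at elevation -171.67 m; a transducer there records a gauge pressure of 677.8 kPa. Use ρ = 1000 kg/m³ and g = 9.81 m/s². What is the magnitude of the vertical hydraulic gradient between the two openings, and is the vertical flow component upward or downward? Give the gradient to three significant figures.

|i_v| ≈ 0.0619; vertical flow is upward

Total head at PZ-8: h = -106.23 m (water level in the standpipe).
Pressure head at PZ-14: ψ = P/(ρg) = 677.8×1000 / (1000 × 9.81) = 69.09 m.
Total head at PZ-14: h = z + ψ = -171.67 + 69.09 = -102.58 m.
Δh = h(PZ-8) − h(PZ-14) = -106.23 − (-102.58) = -3.65 m.
Vertical separation Δz = -112.67 − (-171.67) = 59.00 m.
|i_v| = |Δh| / Δz = 3.65 / 59.00 = 0.0619.
Head is higher in the deep piezometer, so vertical flow is upward (discharge condition).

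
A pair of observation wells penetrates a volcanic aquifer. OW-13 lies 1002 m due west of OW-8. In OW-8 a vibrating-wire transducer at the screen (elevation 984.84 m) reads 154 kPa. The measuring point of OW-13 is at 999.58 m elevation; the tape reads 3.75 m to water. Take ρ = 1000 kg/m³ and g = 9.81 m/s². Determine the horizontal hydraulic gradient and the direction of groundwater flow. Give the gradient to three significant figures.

i ≈ 0.00470; groundwater flows toward the west

Pressure head at OW-8: ψ = P/(ρg) = 154×1000 / (1000 × 9.81) = 15.70 m.
Total head at OW-8: h = z + ψ = 984.84 + 15.70 = 1000.54 m.
Total head at OW-13: h = 999.58 − 3.75 = 995.83 m.
Head difference: h(OW-8) − h(OW-13) = 1000.54 − 995.83 = 4.71 m.
Hydraulic gradient: i = |Δh| / L = 4.71 / 1002 = 0.00470.
Flow is from higher to lower head: from OW-8 toward OW-13, i.e. toward the west.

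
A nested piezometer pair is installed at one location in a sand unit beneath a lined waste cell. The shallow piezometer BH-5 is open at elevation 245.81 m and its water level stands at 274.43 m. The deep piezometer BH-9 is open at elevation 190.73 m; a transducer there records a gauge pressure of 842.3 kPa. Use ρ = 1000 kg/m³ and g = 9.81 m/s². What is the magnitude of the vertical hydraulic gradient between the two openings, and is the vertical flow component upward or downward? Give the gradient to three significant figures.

|i_v| ≈ 0.0392; vertical flow is upward

Total head at BH-5: h = 274.43 m (water level in the standpipe).
Pressure head at BH-9: ψ = P/(ρg) = 842.3×1000 / (1000 × 9.81) = 85.86 m.
Total head at BH-9: h = z + ψ = 190.73 + 85.86 = 276.59 m.
Δh = h(BH-5) − h(BH-9) = 274.43 − 276.59 = -2.16 m.
Vertical separation Δz = 245.81 − 190.73 = 55.08 m.
|i_v| = |Δh| / Δz = 2.16 / 55.08 = 0.0392.
Head is higher in the deep piezometer, so vertical flow is upward (discharge condition).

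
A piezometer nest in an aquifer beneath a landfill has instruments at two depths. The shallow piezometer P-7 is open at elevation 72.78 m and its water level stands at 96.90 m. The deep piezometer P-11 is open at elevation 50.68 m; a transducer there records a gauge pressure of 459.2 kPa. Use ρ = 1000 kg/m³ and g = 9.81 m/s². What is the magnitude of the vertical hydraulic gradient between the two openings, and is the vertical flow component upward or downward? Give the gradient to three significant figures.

Total head at P-7: h = 96.90 m (water level in the standpipe).
Pressure head at P-11: ψ = P/(ρg) = 459.2×1000 / (1000 × 9.81) = 46.81 m.
Total head at P-11: h = z + ψ = 50.68 + 46.81 = 97.49 m.
Δh = h(P-7) − h(P-11) = 96.90 − 97.49 = -0.59 m.
Vertical separation Δz = 72.78 − 50.68 = 22.10 m.
|i_v| = |Δh| / Δz = 0.59 / 22.10 = 0.0267.
Head is higher in the deep piezometer, so vertical flow is upward (discharge condition).

|i_v| ≈ 0.0267; vertical flow is upward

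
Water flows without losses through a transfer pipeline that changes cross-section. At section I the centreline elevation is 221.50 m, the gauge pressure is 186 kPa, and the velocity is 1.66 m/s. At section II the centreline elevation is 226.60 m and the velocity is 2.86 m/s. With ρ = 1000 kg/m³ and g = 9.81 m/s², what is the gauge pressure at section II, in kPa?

Pressure head at I: ψ₁ = P₁/(ρg) = 186×1000 / (1000 × 9.81) = 18.96 m.
Velocity heads: v₁²/2g = 1.66²/19.62 = 0.140 m; v₂²/2g = 2.86²/19.62 = 0.417 m.
Total head H = z₁ + ψ₁ + v₁²/2g = 221.50 + 18.96 + 0.140 = 240.60 m.
ψ₂ = H − z₂ − v₂²/2g = 240.60 − 226.60 − 0.417 = 13.58 m.
P₂ = ρgψ₂ = 1000 × 9.81 × 13.58 ≈ 133 kPa.

P₂ ≈ 133 kPa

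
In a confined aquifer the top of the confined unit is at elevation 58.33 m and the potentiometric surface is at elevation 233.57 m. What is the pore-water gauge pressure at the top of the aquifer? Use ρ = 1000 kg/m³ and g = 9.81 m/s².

Pressure head at the aquifer top: ψ = h − z = 233.57 − 58.33 = 175.24 m.
P = ρgψ = 1000 × 9.81 × 175.24 = 1719104 Pa ≈ 1720 kPa.

P ≈ 1720 kPa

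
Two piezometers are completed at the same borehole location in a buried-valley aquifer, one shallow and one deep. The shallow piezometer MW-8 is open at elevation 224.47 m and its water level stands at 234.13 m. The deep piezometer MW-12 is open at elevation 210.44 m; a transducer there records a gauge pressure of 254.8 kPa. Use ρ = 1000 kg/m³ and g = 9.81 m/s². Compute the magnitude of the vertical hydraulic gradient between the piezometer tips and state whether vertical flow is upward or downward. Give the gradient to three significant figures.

Total head at MW-8: h = 234.13 m (water level in the standpipe).
Pressure head at MW-12: ψ = P/(ρg) = 254.8×1000 / (1000 × 9.81) = 25.97 m.
Total head at MW-12: h = z + ψ = 210.44 + 25.97 = 236.41 m.
Δh = h(MW-8) − h(MW-12) = 234.13 − 236.41 = -2.28 m.
Vertical separation Δz = 224.47 − 210.44 = 14.03 m.
|i_v| = |Δh| / Δz = 2.28 / 14.03 = 0.163.
Head is higher in the deep piezometer, so vertical flow is upward (discharge condition).

|i_v| ≈ 0.163; vertical flow is upward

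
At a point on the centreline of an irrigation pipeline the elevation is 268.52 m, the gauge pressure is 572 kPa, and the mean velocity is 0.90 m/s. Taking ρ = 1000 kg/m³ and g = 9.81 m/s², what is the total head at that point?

Pressure head ψ = P/(ρg) = 572×1000 / (1000 × 9.81) = 58.31 m.
Velocity head = v²/(2g) = 0.90² / (2 × 9.81) = 0.041 m.
h = z + ψ + v²/(2g) = 268.52 + 58.31 + 0.041 = 326.87 m.

h ≈ 326.87 m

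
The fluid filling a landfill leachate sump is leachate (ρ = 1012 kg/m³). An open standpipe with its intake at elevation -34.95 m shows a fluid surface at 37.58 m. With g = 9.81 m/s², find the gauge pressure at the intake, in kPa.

P ≈ 720 kPa

Pressure head ψ = h − z = 37.58 − (-34.95) = 72.53 m.
P = ρgψ = 1012 × 9.81 × 72.53 = 720058 Pa ≈ 720 kPa.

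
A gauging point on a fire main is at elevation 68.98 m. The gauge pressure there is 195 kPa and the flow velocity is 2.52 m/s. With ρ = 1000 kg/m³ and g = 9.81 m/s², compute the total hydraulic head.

Pressure head ψ = P/(ρg) = 195×1000 / (1000 × 9.81) = 19.88 m.
Velocity head = v²/(2g) = 2.52² / (2 × 9.81) = 0.324 m.
h = z + ψ + v²/(2g) = 68.98 + 19.88 + 0.324 = 89.18 m.

h ≈ 89.18 m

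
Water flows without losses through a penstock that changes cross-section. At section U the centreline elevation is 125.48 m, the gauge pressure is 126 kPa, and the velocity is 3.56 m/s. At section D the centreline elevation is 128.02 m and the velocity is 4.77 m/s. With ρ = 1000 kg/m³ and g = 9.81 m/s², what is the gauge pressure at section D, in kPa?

P₂ ≈ 96.0 kPa

Pressure head at U: ψ₁ = P₁/(ρg) = 126×1000 / (1000 × 9.81) = 12.84 m.
Velocity heads: v₁²/2g = 3.56²/19.62 = 0.646 m; v₂²/2g = 4.77²/19.62 = 1.160 m.
Total head H = z₁ + ψ₁ + v₁²/2g = 125.48 + 12.84 + 0.646 = 138.97 m.
ψ₂ = H − z₂ − v₂²/2g = 138.97 − 128.02 − 1.160 = 9.79 m.
P₂ = ρgψ₂ = 1000 × 9.81 × 9.79 ≈ 96.0 kPa.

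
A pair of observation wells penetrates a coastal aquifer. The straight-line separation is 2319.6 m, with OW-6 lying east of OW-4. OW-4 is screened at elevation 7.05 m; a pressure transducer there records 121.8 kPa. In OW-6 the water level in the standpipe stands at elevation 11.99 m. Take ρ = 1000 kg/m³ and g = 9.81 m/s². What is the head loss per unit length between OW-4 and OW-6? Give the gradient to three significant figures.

Pressure head at OW-4: ψ = P/(ρg) = 121.8×1000 / (1000 × 9.81) = 12.42 m.
Total head at OW-4: h = z + ψ = 7.05 + 12.42 = 19.47 m.
Total head at OW-6: h = 11.99 m (water level in the piezometer is the total head).
Head difference: h(OW-4) − h(OW-6) = 19.47 − 11.99 = 7.48 m.
Hydraulic gradient: i = |Δh| / L = 7.48 / 2319.6 = 0.00322.

i ≈ 0.00322 m/m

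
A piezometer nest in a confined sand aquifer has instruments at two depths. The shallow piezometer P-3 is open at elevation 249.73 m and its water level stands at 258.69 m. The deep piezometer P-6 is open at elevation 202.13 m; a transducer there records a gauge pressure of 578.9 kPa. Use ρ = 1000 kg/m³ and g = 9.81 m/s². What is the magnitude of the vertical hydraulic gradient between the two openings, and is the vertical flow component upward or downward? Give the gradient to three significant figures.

|i_v| ≈ 0.0515; vertical flow is upward

Total head at P-3: h = 258.69 m (water level in the standpipe).
Pressure head at P-6: ψ = P/(ρg) = 578.9×1000 / (1000 × 9.81) = 59.01 m.
Total head at P-6: h = z + ψ = 202.13 + 59.01 = 261.14 m.
Δh = h(P-3) − h(P-6) = 258.69 − 261.14 = -2.45 m.
Vertical separation Δz = 249.73 − 202.13 = 47.60 m.
|i_v| = |Δh| / Δz = 2.45 / 47.60 = 0.0515.
Head is higher in the deep piezometer, so vertical flow is upward (discharge condition).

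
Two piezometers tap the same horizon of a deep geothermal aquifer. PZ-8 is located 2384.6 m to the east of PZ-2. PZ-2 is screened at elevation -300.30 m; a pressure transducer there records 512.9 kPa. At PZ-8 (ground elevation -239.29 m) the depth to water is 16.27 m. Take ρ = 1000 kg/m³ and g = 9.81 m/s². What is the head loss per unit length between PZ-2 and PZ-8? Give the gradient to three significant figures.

Pressure head at PZ-2: ψ = P/(ρg) = 512.9×1000 / (1000 × 9.81) = 52.28 m.
Total head at PZ-2: h = z + ψ = -300.30 + 52.28 = -248.02 m.
Total head at PZ-8: h = -239.29 − 16.27 = -255.56 m.
Head difference: h(PZ-2) − h(PZ-8) = -248.02 − (-255.56) = 7.54 m.
Hydraulic gradient: i = |Δh| / L = 7.54 / 2384.6 = 0.00316.

i ≈ 0.00316 m/m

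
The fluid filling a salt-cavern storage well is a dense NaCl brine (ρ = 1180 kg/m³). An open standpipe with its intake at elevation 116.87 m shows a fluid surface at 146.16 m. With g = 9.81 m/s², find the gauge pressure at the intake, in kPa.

Pressure head ψ = h − z = 146.16 − 116.87 = 29.29 m.
P = ρgψ = 1180 × 9.81 × 29.29 = 339055 Pa ≈ 339 kPa.

P ≈ 339 kPa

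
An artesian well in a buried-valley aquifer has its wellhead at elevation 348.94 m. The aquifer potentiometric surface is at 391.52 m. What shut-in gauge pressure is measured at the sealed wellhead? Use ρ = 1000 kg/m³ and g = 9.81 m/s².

Head above the cap: Δh = 391.52 − 348.94 = 42.58 m.
P = ρgΔh = 1000 × 9.81 × 42.58 = 417710 Pa ≈ 418 kPa.

P ≈ 418 kPa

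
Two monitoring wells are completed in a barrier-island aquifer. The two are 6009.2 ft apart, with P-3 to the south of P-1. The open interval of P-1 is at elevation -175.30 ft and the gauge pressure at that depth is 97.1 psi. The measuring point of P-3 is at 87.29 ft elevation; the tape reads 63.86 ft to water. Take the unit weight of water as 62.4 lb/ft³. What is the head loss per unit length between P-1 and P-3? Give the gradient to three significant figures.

i ≈ 0.00422 ft/ft

Pressure head at P-1: ψ = 144·P/γ = 144 × 97.1 / 62.4 = 224.08 ft.
Total head at P-1: h = z + ψ = -175.30 + 224.08 = 48.78 ft.
Total head at P-3: h = 87.29 − 63.86 = 23.43 ft.
Head difference: h(P-1) − h(P-3) = 48.78 − 23.43 = 25.35 ft.
Hydraulic gradient: i = |Δh| / L = 25.35 / 6009.2 = 0.00422.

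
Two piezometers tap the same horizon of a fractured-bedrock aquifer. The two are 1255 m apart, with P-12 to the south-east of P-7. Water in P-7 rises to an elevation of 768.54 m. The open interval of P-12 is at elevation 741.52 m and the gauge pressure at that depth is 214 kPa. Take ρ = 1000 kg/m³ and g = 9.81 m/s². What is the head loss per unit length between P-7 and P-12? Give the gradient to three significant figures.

i ≈ 0.00415 m/m

Total head at P-7: h = 768.54 m (water level in the piezometer is the total head).
Pressure head at P-12: ψ = P/(ρg) = 214×1000 / (1000 × 9.81) = 21.81 m.
Total head at P-12: h = z + ψ = 741.52 + 21.81 = 763.33 m.
Head difference: h(P-7) − h(P-12) = 768.54 − 763.33 = 5.21 m.
Hydraulic gradient: i = |Δh| / L = 5.21 / 1255 = 0.00415.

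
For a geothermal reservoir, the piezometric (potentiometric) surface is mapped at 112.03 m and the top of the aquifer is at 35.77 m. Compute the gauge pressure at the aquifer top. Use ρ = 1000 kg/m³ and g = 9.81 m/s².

P ≈ 748 kPa

Pressure head at the aquifer top: ψ = h − z = 112.03 − 35.77 = 76.26 m.
P = ρgψ = 1000 × 9.81 × 76.26 = 748111 Pa ≈ 748 kPa.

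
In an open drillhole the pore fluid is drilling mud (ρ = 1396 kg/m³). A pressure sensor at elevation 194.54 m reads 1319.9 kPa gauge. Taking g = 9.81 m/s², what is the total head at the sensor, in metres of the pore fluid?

h ≈ 290.92 m

ψ = P/(ρg) = 1319.9×1000 / (1396 × 9.81) = 96.38 m.
h = z + ψ = 194.54 + 96.38 = 290.92 m.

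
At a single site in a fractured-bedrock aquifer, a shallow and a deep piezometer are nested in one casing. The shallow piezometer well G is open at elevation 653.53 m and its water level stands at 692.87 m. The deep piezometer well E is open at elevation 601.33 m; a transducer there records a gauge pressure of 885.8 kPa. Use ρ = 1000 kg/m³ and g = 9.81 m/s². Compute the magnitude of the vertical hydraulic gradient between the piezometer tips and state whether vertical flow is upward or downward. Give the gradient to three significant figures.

|i_v| ≈ 0.0238; vertical flow is downward

Total head at well G: h = 692.87 m (water level in the standpipe).
Pressure head at well E: ψ = P/(ρg) = 885.8×1000 / (1000 × 9.81) = 90.30 m.
Total head at well E: h = z + ψ = 601.33 + 90.30 = 691.63 m.
Δh = h(well G) − h(well E) = 692.87 − 691.63 = 1.24 m.
Vertical separation Δz = 653.53 − 601.33 = 52.20 m.
|i_v| = |Δh| / Δz = 1.24 / 52.20 = 0.0238.
Head is higher in the shallow piezometer, so vertical flow is downward (recharge condition).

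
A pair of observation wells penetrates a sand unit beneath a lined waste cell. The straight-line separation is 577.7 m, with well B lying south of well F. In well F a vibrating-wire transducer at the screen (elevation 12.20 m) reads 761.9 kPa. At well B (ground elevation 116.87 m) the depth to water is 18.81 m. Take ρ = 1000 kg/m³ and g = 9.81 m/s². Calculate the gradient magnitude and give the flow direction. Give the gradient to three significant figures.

i ≈ 0.0142; groundwater flows toward the north

Pressure head at well F: ψ = P/(ρg) = 761.9×1000 / (1000 × 9.81) = 77.67 m.
Total head at well F: h = z + ψ = 12.20 + 77.67 = 89.87 m.
Total head at well B: h = 116.87 − 18.81 = 98.06 m.
Head difference: h(well F) − h(well B) = 89.87 − 98.06 = -8.19 m.
Hydraulic gradient: i = |Δh| / L = 8.19 / 577.7 = 0.0142.
Flow is from higher to lower head: from well B toward well F, i.e. toward the north.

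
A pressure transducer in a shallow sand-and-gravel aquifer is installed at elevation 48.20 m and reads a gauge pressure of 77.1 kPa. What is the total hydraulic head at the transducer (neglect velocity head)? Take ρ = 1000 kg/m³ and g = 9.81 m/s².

ψ = P/(ρg) = 77.1×1000 / (1000 × 9.81) = 7.86 m.
h = z + ψ = 48.20 + 7.86 = 56.06 m.

h ≈ 56.06 m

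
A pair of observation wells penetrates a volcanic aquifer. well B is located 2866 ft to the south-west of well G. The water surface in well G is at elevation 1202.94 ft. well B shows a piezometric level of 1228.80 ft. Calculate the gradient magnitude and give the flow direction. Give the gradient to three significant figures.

i ≈ 0.00902; groundwater flows toward the north-east

Total head at well G: h = 1202.94 ft (water level in the piezometer is the total head).
Total head at well B: h = 1228.80 ft (water level in the piezometer is the total head).
Head difference: h(well G) − h(well B) = 1202.94 − 1228.80 = -25.86 ft.
Hydraulic gradient: i = |Δh| / L = 25.86 / 2866 = 0.00902.
Flow is from higher to lower head: from well B toward well G, i.e. toward the north-east.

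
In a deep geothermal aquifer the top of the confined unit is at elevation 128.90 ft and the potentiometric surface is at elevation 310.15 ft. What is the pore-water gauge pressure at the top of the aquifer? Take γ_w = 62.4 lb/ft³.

Pressure head at the aquifer top: ψ = h − z = 310.15 − 128.90 = 181.25 ft.
P = γψ/144 = 62.4 × 181.25 / 144 = 78.5 psi.

P ≈ 78.5 psi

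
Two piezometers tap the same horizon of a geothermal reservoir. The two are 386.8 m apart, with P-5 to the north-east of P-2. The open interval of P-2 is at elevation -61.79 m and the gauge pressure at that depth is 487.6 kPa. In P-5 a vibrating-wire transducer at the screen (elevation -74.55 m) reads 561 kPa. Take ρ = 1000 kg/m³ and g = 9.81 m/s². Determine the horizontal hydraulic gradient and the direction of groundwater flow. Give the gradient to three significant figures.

i ≈ 0.0136; groundwater flows toward the north-east

Pressure head at P-2: ψ = P/(ρg) = 487.6×1000 / (1000 × 9.81) = 49.70 m.
Total head at P-2: h = z + ψ = -61.79 + 49.70 = -12.09 m.
Pressure head at P-5: ψ = P/(ρg) = 561×1000 / (1000 × 9.81) = 57.19 m.
Total head at P-5: h = z + ψ = -74.55 + 57.19 = -17.36 m.
Head difference: h(P-2) − h(P-5) = -12.09 − (-17.36) = 5.27 m.
Hydraulic gradient: i = |Δh| / L = 5.27 / 386.8 = 0.0136.
Flow is from higher to lower head: from P-2 toward P-5, i.e. toward the north-east.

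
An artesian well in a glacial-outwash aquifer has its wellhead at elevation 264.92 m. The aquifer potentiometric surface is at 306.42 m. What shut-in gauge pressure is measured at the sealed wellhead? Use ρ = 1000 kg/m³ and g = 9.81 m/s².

Head above the cap: Δh = 306.42 − 264.92 = 41.50 m.
P = ρgΔh = 1000 × 9.81 × 41.50 = 407115 Pa ≈ 407 kPa.

P ≈ 407 kPa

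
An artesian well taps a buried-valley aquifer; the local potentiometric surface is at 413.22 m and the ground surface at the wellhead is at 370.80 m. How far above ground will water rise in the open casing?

Water rises to the potentiometric surface, so the rise above ground = 413.22 − 370.80 = 42.42 m.

≈ 42.42 m above ground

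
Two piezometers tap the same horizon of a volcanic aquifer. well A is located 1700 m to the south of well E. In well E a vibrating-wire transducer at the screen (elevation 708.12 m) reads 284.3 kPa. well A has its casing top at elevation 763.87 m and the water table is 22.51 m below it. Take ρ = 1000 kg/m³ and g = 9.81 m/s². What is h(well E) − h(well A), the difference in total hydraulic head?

Pressure head at well E: ψ = P/(ρg) = 284.3×1000 / (1000 × 9.81) = 28.98 m.
Total head at well E: h = z + ψ = 708.12 + 28.98 = 737.10 m.
Total head at well A: h = 763.87 − 22.51 = 741.36 m.
Head difference: h(well E) − h(well A) = 737.10 − 741.36 = -4.26 m.

Δh ≈ -4.26 m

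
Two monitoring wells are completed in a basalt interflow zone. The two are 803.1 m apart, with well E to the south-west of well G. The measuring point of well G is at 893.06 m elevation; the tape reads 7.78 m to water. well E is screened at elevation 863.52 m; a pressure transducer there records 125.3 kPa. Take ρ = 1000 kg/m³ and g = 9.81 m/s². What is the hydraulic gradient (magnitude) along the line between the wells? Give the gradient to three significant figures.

i ≈ 0.0112

Total head at well G: h = 893.06 − 7.78 = 885.28 m.
Pressure head at well E: ψ = P/(ρg) = 125.3×1000 / (1000 × 9.81) = 12.77 m.
Total head at well E: h = z + ψ = 863.52 + 12.77 = 876.29 m.
Head difference: h(well G) − h(well E) = 885.28 − 876.29 = 8.99 m.
Hydraulic gradient: i = |Δh| / L = 8.99 / 803.1 = 0.0112.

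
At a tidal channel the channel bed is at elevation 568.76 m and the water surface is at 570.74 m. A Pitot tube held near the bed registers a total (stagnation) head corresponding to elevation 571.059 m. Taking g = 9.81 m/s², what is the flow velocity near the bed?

Near the bed, under hydrostatic conditions, the piezometric head (z + ψ) equals the free-surface elevation, 570.74 m.
Velocity head = total − piezometric = 571.059 − 570.74 = 0.319 m.
v = √(2g·h_v) = √(2 × 9.81 × 0.319) = 2.50 m/s.

v ≈ 2.50 m/s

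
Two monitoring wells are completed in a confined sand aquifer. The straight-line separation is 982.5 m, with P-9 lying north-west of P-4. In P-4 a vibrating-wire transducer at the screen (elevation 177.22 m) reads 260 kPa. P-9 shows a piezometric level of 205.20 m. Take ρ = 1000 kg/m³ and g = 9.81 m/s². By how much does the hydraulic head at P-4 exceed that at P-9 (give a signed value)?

Pressure head at P-4: ψ = P/(ρg) = 260×1000 / (1000 × 9.81) = 26.50 m.
Total head at P-4: h = z + ψ = 177.22 + 26.50 = 203.72 m.
Total head at P-9: h = 205.20 m (water level in the piezometer is the total head).
Head difference: h(P-4) − h(P-9) = 203.72 − 205.20 = -1.48 m.

Δh ≈ -1.48 m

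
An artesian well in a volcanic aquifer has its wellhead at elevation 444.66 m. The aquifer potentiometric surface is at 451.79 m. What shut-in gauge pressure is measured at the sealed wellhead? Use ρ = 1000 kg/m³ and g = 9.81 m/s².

P ≈ 69.9 kPa

Head above the cap: Δh = 451.79 − 444.66 = 7.13 m.
P = ρgΔh = 1000 × 9.81 × 7.13 = 69945 Pa ≈ 69.9 kPa.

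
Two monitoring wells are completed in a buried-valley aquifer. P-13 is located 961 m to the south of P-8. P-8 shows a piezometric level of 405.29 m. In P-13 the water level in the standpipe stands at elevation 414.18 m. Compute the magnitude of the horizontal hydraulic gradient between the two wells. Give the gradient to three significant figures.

Total head at P-8: h = 405.29 m (water level in the piezometer is the total head).
Total head at P-13: h = 414.18 m (water level in the piezometer is the total head).
Head difference: h(P-8) − h(P-13) = 405.29 − 414.18 = -8.89 m.
Hydraulic gradient: i = |Δh| / L = 8.89 / 961 = 0.00925.

i ≈ 0.00925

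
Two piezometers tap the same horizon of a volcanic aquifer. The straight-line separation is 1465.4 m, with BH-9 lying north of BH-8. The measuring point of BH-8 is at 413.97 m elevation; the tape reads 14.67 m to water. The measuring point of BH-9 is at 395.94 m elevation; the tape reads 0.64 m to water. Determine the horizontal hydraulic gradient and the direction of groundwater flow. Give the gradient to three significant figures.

i ≈ 0.00273; groundwater flows toward the north

Total head at BH-8: h = 413.97 − 14.67 = 399.30 m.
Total head at BH-9: h = 395.94 − 0.64 = 395.30 m.
Head difference: h(BH-8) − h(BH-9) = 399.30 − 395.30 = 4.00 m.
Hydraulic gradient: i = |Δh| / L = 4.00 / 1465.4 = 0.00273.
Flow is from higher to lower head: from BH-8 toward BH-9, i.e. toward the north.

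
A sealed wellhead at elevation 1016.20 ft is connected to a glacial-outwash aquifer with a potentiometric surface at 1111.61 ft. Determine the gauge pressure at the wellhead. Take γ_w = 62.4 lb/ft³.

P ≈ 41.3 psi

Head above the cap: Δh = 1111.61 − 1016.20 = 95.41 ft.
P = γΔh/144 = 62.4 × 95.41 / 144 = 41.3 psi.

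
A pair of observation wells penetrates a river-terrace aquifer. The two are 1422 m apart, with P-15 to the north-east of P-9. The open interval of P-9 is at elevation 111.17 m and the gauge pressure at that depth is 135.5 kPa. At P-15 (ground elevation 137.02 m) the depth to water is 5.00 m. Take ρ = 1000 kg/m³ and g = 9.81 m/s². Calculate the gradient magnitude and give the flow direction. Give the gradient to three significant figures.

i ≈ 0.00495; groundwater flows toward the south-west

Pressure head at P-9: ψ = P/(ρg) = 135.5×1000 / (1000 × 9.81) = 13.81 m.
Total head at P-9: h = z + ψ = 111.17 + 13.81 = 124.98 m.
Total head at P-15: h = 137.02 − 5.00 = 132.02 m.
Head difference: h(P-9) − h(P-15) = 124.98 − 132.02 = -7.04 m.
Hydraulic gradient: i = |Δh| / L = 7.04 / 1422 = 0.00495.
Flow is from higher to lower head: from P-15 toward P-9, i.e. toward the south-west.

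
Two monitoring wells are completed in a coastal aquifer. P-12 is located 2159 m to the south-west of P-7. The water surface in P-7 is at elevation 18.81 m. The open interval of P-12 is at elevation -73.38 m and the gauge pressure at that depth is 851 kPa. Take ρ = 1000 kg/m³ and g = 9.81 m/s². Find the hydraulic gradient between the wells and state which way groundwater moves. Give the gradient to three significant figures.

Total head at P-7: h = 18.81 m (water level in the piezometer is the total head).
Pressure head at P-12: ψ = P/(ρg) = 851×1000 / (1000 × 9.81) = 86.75 m.
Total head at P-12: h = z + ψ = -73.38 + 86.75 = 13.37 m.
Head difference: h(P-7) − h(P-12) = 18.81 − 13.37 = 5.44 m.
Hydraulic gradient: i = |Δh| / L = 5.44 / 2159 = 0.00252.
Flow is from higher to lower head: from P-7 toward P-12, i.e. toward the south-west.

i ≈ 0.00252; groundwater flows toward the south-west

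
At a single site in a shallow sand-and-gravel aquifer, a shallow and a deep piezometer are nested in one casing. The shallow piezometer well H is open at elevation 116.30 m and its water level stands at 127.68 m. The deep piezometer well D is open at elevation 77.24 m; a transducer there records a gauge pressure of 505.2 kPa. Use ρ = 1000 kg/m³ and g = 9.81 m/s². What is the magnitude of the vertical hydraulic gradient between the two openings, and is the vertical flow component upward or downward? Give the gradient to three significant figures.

|i_v| ≈ 0.0271; vertical flow is upward

Total head at well H: h = 127.68 m (water level in the standpipe).
Pressure head at well D: ψ = P/(ρg) = 505.2×1000 / (1000 × 9.81) = 51.50 m.
Total head at well D: h = z + ψ = 77.24 + 51.50 = 128.74 m.
Δh = h(well H) − h(well D) = 127.68 − 128.74 = -1.06 m.
Vertical separation Δz = 116.30 − 77.24 = 39.06 m.
|i_v| = |Δh| / Δz = 1.06 / 39.06 = 0.0271.
Head is higher in the deep piezometer, so vertical flow is upward (discharge condition).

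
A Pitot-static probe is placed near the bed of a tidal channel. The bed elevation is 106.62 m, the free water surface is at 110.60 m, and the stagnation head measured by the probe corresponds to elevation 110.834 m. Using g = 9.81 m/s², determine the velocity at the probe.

Near the bed, under hydrostatic conditions, the piezometric head (z + ψ) equals the free-surface elevation, 110.60 m.
Velocity head = total − piezometric = 110.834 − 110.60 = 0.234 m.
v = √(2g·h_v) = √(2 × 9.81 × 0.234) = 2.14 m/s.

v ≈ 2.14 m/s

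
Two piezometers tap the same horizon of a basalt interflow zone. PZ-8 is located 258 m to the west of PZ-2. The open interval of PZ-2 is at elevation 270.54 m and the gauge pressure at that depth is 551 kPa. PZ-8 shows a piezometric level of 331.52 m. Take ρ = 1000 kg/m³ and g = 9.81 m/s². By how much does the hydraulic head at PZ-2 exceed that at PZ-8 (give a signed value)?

Δh ≈ -4.81 m

Pressure head at PZ-2: ψ = P/(ρg) = 551×1000 / (1000 × 9.81) = 56.17 m.
Total head at PZ-2: h = z + ψ = 270.54 + 56.17 = 326.71 m.
Total head at PZ-8: h = 331.52 m (water level in the piezometer is the total head).
Head difference: h(PZ-2) − h(PZ-8) = 326.71 − 331.52 = -4.81 m.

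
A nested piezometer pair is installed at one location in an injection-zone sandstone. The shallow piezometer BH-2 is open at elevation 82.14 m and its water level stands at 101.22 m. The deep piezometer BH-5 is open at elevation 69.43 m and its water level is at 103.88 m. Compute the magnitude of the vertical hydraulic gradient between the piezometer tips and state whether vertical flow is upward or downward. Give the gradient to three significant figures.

|i_v| ≈ 0.209; vertical flow is upward

Total head at BH-2: h = 101.22 m (water level in the standpipe).
Total head at BH-5: h = 103.88 m.
Δh = h(BH-2) − h(BH-5) = 101.22 − 103.88 = -2.66 m.
Vertical separation Δz = 82.14 − 69.43 = 12.71 m.
|i_v| = |Δh| / Δz = 2.66 / 12.71 = 0.209.
Head is higher in the deep piezometer, so vertical flow is upward (discharge condition).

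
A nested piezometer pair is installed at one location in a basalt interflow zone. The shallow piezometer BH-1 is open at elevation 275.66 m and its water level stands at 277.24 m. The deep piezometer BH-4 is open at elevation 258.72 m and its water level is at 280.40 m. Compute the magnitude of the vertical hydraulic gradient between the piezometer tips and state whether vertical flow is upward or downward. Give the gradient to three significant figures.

|i_v| ≈ 0.187; vertical flow is upward

Total head at BH-1: h = 277.24 m (water level in the standpipe).
Total head at BH-4: h = 280.40 m.
Δh = h(BH-1) − h(BH-4) = 277.24 − 280.40 = -3.16 m.
Vertical separation Δz = 275.66 − 258.72 = 16.94 m.
|i_v| = |Δh| / Δz = 3.16 / 16.94 = 0.187.
Head is higher in the deep piezometer, so vertical flow is upward (discharge condition).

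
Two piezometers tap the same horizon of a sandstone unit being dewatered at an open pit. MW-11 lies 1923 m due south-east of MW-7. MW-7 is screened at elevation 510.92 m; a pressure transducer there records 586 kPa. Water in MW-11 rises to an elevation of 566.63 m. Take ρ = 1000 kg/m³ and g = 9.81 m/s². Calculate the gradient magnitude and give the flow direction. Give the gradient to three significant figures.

i ≈ 0.00209; groundwater flows toward the south-east

Pressure head at MW-7: ψ = P/(ρg) = 586×1000 / (1000 × 9.81) = 59.73 m.
Total head at MW-7: h = z + ψ = 510.92 + 59.73 = 570.65 m.
Total head at MW-11: h = 566.63 m (water level in the piezometer is the total head).
Head difference: h(MW-7) − h(MW-11) = 570.65 − 566.63 = 4.02 m.
Hydraulic gradient: i = |Δh| / L = 4.02 / 1923 = 0.00209.
Flow is from higher to lower head: from MW-7 toward MW-11, i.e. toward the south-east.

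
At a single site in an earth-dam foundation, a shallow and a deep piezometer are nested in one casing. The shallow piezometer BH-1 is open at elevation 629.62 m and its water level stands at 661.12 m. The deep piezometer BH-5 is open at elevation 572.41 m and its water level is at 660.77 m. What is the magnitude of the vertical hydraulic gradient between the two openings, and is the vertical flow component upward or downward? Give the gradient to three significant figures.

|i_v| ≈ 0.00612; vertical flow is downward

Total head at BH-1: h = 661.12 m (water level in the standpipe).
Total head at BH-5: h = 660.77 m.
Δh = h(BH-1) − h(BH-5) = 661.12 − 660.77 = 0.35 m.
Vertical separation Δz = 629.62 − 572.41 = 57.21 m.
|i_v| = |Δh| / Δz = 0.35 / 57.21 = 0.00612.
Head is higher in the shallow piezometer, so vertical flow is downward (recharge condition).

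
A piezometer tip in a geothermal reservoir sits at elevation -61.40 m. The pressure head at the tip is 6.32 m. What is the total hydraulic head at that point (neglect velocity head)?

h = z + ψ = -61.40 + 6.32 = -55.08 m.

h ≈ -55.08 m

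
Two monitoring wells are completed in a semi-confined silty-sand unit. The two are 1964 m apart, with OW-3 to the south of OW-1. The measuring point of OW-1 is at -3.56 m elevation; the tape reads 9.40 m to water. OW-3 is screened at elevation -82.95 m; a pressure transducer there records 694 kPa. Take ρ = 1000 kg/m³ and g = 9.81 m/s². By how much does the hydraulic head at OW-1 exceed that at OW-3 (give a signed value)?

Δh ≈ -0.75 m

Total head at OW-1: h = -3.56 − 9.40 = -12.96 m.
Pressure head at OW-3: ψ = P/(ρg) = 694×1000 / (1000 × 9.81) = 70.74 m.
Total head at OW-3: h = z + ψ = -82.95 + 70.74 = -12.21 m.
Head difference: h(OW-1) − h(OW-3) = -12.96 − (-12.21) = -0.75 m.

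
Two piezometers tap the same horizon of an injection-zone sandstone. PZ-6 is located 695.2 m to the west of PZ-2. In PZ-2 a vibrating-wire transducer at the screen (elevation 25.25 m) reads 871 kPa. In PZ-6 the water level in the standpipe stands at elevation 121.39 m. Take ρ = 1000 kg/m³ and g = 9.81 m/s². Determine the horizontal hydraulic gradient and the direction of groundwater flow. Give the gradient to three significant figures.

i ≈ 0.0106; groundwater flows toward the east

Pressure head at PZ-2: ψ = P/(ρg) = 871×1000 / (1000 × 9.81) = 88.79 m.
Total head at PZ-2: h = z + ψ = 25.25 + 88.79 = 114.04 m.
Total head at PZ-6: h = 121.39 m (water level in the piezometer is the total head).
Head difference: h(PZ-2) − h(PZ-6) = 114.04 − 121.39 = -7.35 m.
Hydraulic gradient: i = |Δh| / L = 7.35 / 695.2 = 0.0106.
Flow is from higher to lower head: from PZ-6 toward PZ-2, i.e. toward the east.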